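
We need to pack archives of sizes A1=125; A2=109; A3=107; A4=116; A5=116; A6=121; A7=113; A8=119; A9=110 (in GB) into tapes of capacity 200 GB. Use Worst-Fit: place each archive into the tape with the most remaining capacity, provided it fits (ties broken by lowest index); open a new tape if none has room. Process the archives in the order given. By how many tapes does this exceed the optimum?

Worst-Fit: [125] [109] [107] [116] [116] [121] [113] [119] [110] → 9 tapes.
9 archives exceed 100 GB (half the capacity), and no two of those can share a tape, so at least 9 tapes are needed.
So 9 is already optimal.

0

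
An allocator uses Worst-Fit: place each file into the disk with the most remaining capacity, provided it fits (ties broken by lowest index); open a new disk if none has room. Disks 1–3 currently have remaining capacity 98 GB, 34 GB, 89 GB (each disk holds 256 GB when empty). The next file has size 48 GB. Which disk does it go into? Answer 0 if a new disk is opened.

Disks with room: disk 1 (98 GB), disk 3 (89 GB).
Most room is disk 1 with 98 GB free.

1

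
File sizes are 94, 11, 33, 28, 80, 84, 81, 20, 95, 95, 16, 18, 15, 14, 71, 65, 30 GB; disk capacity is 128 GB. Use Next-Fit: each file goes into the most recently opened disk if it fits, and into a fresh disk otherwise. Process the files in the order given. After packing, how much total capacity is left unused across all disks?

302

Put 94 GB in disk 1; 34 GB remain.
Put 11 GB in disk 1; 23 GB remain.
Put 33 GB in disk 2; 95 GB remain.
Put 28 GB in disk 2; 67 GB remain.
Put 80 GB in disk 3; 48 GB remain.
Put 84 GB in disk 4; 44 GB remain.
Put 81 GB in disk 5; 47 GB remain.
Put 20 GB in disk 5; 27 GB remain.
Put 95 GB in disk 6; 33 GB remain.
Put 95 GB in disk 7; 33 GB remain.
Put 16 GB in disk 7; 17 GB remain.
Put 18 GB in disk 8; 110 GB remain.
Put 15 GB in disk 8; 95 GB remain.
Put 14 GB in disk 8; 81 GB remain.
Put 71 GB in disk 8; 10 GB remain.
Put 65 GB in disk 9; 63 GB remain.
Put 30 GB in disk 9; 33 GB remain.
9 disks × 128 GB = 1152 GB; used 850 GB; unused 302 GB.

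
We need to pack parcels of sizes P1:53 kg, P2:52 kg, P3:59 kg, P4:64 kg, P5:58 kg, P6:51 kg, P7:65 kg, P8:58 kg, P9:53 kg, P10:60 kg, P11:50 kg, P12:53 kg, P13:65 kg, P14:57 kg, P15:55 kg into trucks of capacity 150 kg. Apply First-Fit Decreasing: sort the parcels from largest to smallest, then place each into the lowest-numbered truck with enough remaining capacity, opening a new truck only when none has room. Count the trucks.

Sorted descending: 65, 65, 64, 60, 59, 58, 58, 57, 55, 53, 53, 53, 52, 51, 50.
truck 1: place 65 kg, 85 kg left
truck 1: place 65 kg, 20 kg left
truck 2: place 64 kg, 86 kg left
truck 2: place 60 kg, 26 kg left
truck 3: place 59 kg, 91 kg left
truck 3: place 58 kg, 33 kg left
truck 4: place 58 kg, 92 kg left
truck 4: place 57 kg, 35 kg left
truck 5: place 55 kg, 95 kg left
truck 5: place 53 kg, 42 kg left
truck 6: place 53 kg, 97 kg left
truck 6: place 53 kg, 44 kg left
truck 7: place 52 kg, 98 kg left
truck 7: place 51 kg, 47 kg left
truck 8: place 50 kg, 100 kg left

8 trucks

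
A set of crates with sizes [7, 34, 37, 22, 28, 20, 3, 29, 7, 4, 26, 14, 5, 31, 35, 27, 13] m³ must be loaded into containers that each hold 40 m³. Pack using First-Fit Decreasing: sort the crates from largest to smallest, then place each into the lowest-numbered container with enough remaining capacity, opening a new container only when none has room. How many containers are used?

Sorted descending: 37, 35, 34, 31, 29, 28, 27, 26, 22, 20, 14, 13, 7, 7, 5, 4, 3.
37 m³ → container 1 (remaining 3 m³)
35 m³ → container 2 (remaining 5 m³)
34 m³ → container 3 (remaining 6 m³)
31 m³ → container 4 (remaining 9 m³)
29 m³ → container 5 (remaining 11 m³)
28 m³ → container 6 (remaining 12 m³)
27 m³ → container 7 (remaining 13 m³)
26 m³ → container 8 (remaining 14 m³)
22 m³ → container 9 (remaining 18 m³)
20 m³ → container 10 (remaining 20 m³)
14 m³ → container 8 (remaining 0 m³)
13 m³ → container 7 (remaining 0 m³)
7 m³ → container 4 (remaining 2 m³)
7 m³ → container 5 (remaining 4 m³)
5 m³ → container 2 (remaining 0 m³)
4 m³ → container 3 (remaining 2 m³)
3 m³ → container 1 (remaining 0 m³)

10 containers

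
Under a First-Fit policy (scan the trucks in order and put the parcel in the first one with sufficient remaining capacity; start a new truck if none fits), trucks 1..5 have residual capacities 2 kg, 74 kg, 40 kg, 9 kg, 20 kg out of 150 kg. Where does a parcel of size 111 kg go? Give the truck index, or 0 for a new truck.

0

No truck has ≥ 111 kg free, so a new truck is opened.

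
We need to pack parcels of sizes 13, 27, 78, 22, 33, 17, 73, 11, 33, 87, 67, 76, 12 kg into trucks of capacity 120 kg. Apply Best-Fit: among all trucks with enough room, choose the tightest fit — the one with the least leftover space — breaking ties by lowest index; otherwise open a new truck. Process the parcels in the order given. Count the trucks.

13 kg → truck 1 (remaining 107 kg)
27 kg → truck 1 (remaining 80 kg)
78 kg → truck 1 (remaining 2 kg)
22 kg → truck 2 (remaining 98 kg)
33 kg → truck 2 (remaining 65 kg)
17 kg → truck 2 (remaining 48 kg)
73 kg → truck 3 (remaining 47 kg)
11 kg → truck 3 (remaining 36 kg)
33 kg → truck 3 (remaining 3 kg)
87 kg → truck 4 (remaining 33 kg)
67 kg → truck 5 (remaining 53 kg)
76 kg → truck 6 (remaining 44 kg)
12 kg → truck 4 (remaining 21 kg)

6 trucks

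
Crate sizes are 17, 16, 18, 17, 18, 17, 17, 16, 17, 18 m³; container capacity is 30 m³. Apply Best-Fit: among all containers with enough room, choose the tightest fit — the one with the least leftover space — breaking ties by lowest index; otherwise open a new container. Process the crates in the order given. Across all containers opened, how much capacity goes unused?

129

Put 17 m³ in container 1; 13 m³ remain.
Put 16 m³ in container 2; 14 m³ remain.
Put 18 m³ in container 3; 12 m³ remain.
Put 17 m³ in container 4; 13 m³ remain.
Put 18 m³ in container 5; 12 m³ remain.
Put 17 m³ in container 6; 13 m³ remain.
Put 17 m³ in container 7; 13 m³ remain.
Put 16 m³ in container 8; 14 m³ remain.
Put 17 m³ in container 9; 13 m³ remain.
Put 18 m³ in container 10; 12 m³ remain.
10 containers × 30 m³ = 300 m³; used 171 m³; unused 129 m³.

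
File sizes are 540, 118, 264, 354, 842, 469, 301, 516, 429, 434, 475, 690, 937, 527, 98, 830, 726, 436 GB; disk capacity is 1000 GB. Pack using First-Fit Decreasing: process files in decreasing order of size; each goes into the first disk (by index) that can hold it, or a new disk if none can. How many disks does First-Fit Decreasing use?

Sorted descending: 937, 842, 830, 726, 690, 540, 527, 516, 475, 469, 436, 434, 429, 354, 301, 264, 118, 98.
Put 937 GB in disk 1; 63 GB remain.
Put 842 GB in disk 2; 158 GB remain.
Put 830 GB in disk 3; 170 GB remain.
Put 726 GB in disk 4; 274 GB remain.
Put 690 GB in disk 5; 310 GB remain.
Put 540 GB in disk 6; 460 GB remain.
Put 527 GB in disk 7; 473 GB remain.
Put 516 GB in disk 8; 484 GB remain.
Put 475 GB in disk 8; 9 GB remain.
Put 469 GB in disk 7; 4 GB remain.
Put 436 GB in disk 6; 24 GB remain.
Put 434 GB in disk 9; 566 GB remain.
Put 429 GB in disk 9; 137 GB remain.
Put 354 GB in disk 10; 646 GB remain.
Put 301 GB in disk 5; 9 GB remain.
Put 264 GB in disk 4; 10 GB remain.
Put 118 GB in disk 2; 40 GB remain.
Put 98 GB in disk 3; 72 GB remain.
Final disks: [937] [842,118] [830,98] [726,264] [690,301] [540,436] [527,469] [516,475] [434,429] [354].

10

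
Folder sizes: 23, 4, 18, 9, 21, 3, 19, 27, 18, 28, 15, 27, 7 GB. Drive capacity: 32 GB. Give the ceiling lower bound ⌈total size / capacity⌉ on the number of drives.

7 drives

Total size = 23 + 4 + 18 + 9 + 21 + 3 + 19 + 27 + 18 + 28 + 15 + 27 + 7 = 219 GB.
⌈219 / 32⌉ = 7.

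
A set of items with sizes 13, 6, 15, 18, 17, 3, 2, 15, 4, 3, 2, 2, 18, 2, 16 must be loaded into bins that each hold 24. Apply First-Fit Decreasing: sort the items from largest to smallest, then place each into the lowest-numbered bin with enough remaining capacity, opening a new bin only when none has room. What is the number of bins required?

7 bins

Sorted descending: 18, 18, 17, 16, 15, 15, 13, 6, 4, 3, 3, 2, 2, 2, 2.
bin 1: place 18, 6 left
bin 2: place 18, 6 left
bin 3: place 17, 7 left
bin 4: place 16, 8 left
bin 5: place 15, 9 left
bin 6: place 15, 9 left
bin 7: place 13, 11 left
bin 1: place 6, 0 left
bin 2: place 4, 2 left
bin 3: place 3, 4 left
bin 3: place 3, 1 left
bin 2: place 2, 0 left
bin 4: place 2, 6 left
bin 4: place 2, 4 left
bin 4: place 2, 2 left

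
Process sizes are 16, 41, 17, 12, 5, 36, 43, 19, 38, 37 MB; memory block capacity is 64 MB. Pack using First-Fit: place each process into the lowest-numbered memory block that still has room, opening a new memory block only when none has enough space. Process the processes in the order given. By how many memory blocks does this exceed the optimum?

1

First-Fit: [16,41,5] [17,12,19] [36] [43] [38] [37] → 6 memory blocks.
Total size 264 MB; any packing needs at least ⌈264/64⌉ = 5 memory blocks.
An optimal packing achieves that bound: [43,19] [41,17,5] [38,16] [37,12] [36] → 5 memory blocks.
Excess: 6 − 5 = 1.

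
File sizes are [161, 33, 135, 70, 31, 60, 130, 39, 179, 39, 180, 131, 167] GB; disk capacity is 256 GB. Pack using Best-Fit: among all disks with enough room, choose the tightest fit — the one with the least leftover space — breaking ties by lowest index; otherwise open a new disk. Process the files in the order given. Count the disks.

disk 1: place 161 GB, 95 GB left
disk 1: place 33 GB, 62 GB left
disk 2: place 135 GB, 121 GB left
disk 2: place 70 GB, 51 GB left
disk 2: place 31 GB, 20 GB left
disk 1: place 60 GB, 2 GB left
disk 3: place 130 GB, 126 GB left
disk 3: place 39 GB, 87 GB left
disk 4: place 179 GB, 77 GB left
disk 4: place 39 GB, 38 GB left
disk 5: place 180 GB, 76 GB left
disk 6: place 131 GB, 125 GB left
disk 7: place 167 GB, 89 GB left

7 disks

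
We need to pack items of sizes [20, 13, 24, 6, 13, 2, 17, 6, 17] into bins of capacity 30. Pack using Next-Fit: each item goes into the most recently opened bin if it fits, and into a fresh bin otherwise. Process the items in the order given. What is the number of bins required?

bin 1: place 20, 10 left
bin 2: place 13, 17 left
bin 3: place 24, 6 left
bin 3: place 6, 0 left
bin 4: place 13, 17 left
bin 4: place 2, 15 left
bin 5: place 17, 13 left
bin 5: place 6, 7 left
bin 6: place 17, 13 left

6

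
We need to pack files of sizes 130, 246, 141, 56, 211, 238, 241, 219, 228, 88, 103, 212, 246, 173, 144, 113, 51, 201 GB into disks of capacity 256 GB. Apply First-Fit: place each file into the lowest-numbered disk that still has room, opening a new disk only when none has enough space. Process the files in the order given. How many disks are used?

130 GB → disk 1 (remaining 126 GB)
246 GB → disk 2 (remaining 10 GB)
141 GB → disk 3 (remaining 115 GB)
56 GB → disk 1 (remaining 70 GB)
211 GB → disk 4 (remaining 45 GB)
238 GB → disk 5 (remaining 18 GB)
241 GB → disk 6 (remaining 15 GB)
219 GB → disk 7 (remaining 37 GB)
228 GB → disk 8 (remaining 28 GB)
88 GB → disk 3 (remaining 27 GB)
103 GB → disk 9 (remaining 153 GB)
212 GB → disk 10 (remaining 44 GB)
246 GB → disk 11 (remaining 10 GB)
173 GB → disk 12 (remaining 83 GB)
144 GB → disk 9 (remaining 9 GB)
113 GB → disk 13 (remaining 143 GB)
51 GB → disk 1 (remaining 19 GB)
201 GB → disk 14 (remaining 55 GB)

14 disks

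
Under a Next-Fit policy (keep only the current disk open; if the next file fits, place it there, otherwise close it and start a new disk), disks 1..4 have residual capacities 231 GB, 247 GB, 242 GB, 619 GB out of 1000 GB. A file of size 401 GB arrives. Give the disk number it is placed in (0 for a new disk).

4

Next-Fit only looks at disk 4, which has 619 GB free.
401 GB fits there.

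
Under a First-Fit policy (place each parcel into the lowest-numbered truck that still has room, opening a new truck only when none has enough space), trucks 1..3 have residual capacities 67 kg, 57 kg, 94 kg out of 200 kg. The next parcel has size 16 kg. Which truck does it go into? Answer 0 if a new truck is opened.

1

Trucks with room: truck 1 (67 kg), truck 2 (57 kg), truck 3 (94 kg).
The first with room is truck 1.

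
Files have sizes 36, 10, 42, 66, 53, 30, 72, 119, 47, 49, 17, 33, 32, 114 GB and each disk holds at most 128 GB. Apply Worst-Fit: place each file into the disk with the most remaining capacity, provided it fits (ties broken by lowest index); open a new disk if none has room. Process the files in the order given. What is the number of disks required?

Put 36 GB in disk 1; 92 GB remain.
Put 10 GB in disk 1; 82 GB remain.
Put 42 GB in disk 1; 40 GB remain.
Put 66 GB in disk 2; 62 GB remain.
Put 53 GB in disk 2; 9 GB remain.
Put 30 GB in disk 1; 10 GB remain.
Put 72 GB in disk 3; 56 GB remain.
Put 119 GB in disk 4; 9 GB remain.
Put 47 GB in disk 3; 9 GB remain.
Put 49 GB in disk 5; 79 GB remain.
Put 17 GB in disk 5; 62 GB remain.
Put 33 GB in disk 5; 29 GB remain.
Put 32 GB in disk 6; 96 GB remain.
Put 114 GB in disk 7; 14 GB remain.
Final disks: [36,10,42,30] [66,53] [72,47] [119] [49,17,33] [32] [114].

7 disks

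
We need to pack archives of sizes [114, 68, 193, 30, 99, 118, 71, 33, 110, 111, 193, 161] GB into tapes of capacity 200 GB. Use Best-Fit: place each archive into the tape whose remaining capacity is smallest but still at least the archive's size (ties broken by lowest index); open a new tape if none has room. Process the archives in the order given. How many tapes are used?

8

tape 1: place 114 GB, 86 GB left
tape 1: place 68 GB, 18 GB left
tape 2: place 193 GB, 7 GB left
tape 3: place 30 GB, 170 GB left
tape 3: place 99 GB, 71 GB left
tape 4: place 118 GB, 82 GB left
tape 3: place 71 GB, 0 GB left
tape 4: place 33 GB, 49 GB left
tape 5: place 110 GB, 90 GB left
tape 6: place 111 GB, 89 GB left
tape 7: place 193 GB, 7 GB left
tape 8: place 161 GB, 39 GB left
Final tapes: [114,68] [193] [30,99,71] [118,33] [110] [111] [193] [161].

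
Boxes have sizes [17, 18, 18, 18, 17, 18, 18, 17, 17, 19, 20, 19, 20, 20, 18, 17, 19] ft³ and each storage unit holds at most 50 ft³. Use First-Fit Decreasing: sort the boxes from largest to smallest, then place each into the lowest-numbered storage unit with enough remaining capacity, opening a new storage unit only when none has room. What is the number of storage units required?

Sorted descending: 20, 20, 20, 19, 19, 19, 18, 18, 18, 18, 18, 18, 17, 17, 17, 17, 17.
Put 20 ft³ in storage unit 1; 30 ft³ remain.
Put 20 ft³ in storage unit 1; 10 ft³ remain.
Put 20 ft³ in storage unit 2; 30 ft³ remain.
Put 19 ft³ in storage unit 2; 11 ft³ remain.
Put 19 ft³ in storage unit 3; 31 ft³ remain.
Put 19 ft³ in storage unit 3; 12 ft³ remain.
Put 18 ft³ in storage unit 4; 32 ft³ remain.
Put 18 ft³ in storage unit 4; 14 ft³ remain.
Put 18 ft³ in storage unit 5; 32 ft³ remain.
Put 18 ft³ in storage unit 5; 14 ft³ remain.
Put 18 ft³ in storage unit 6; 32 ft³ remain.
Put 18 ft³ in storage unit 6; 14 ft³ remain.
Put 17 ft³ in storage unit 7; 33 ft³ remain.
Put 17 ft³ in storage unit 7; 16 ft³ remain.
Put 17 ft³ in storage unit 8; 33 ft³ remain.
Put 17 ft³ in storage unit 8; 16 ft³ remain.
Put 17 ft³ in storage unit 9; 33 ft³ remain.
Final storage units: [20,20] [20,19] [19,19] [18,18] [18,18] [18,18] [17,17] [17,17] [17].

9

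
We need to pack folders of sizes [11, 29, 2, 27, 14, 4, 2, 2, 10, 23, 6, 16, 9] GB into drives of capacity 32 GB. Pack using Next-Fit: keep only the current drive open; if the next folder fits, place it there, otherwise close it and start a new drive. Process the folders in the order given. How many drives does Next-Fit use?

6 drives

Put 11 GB in drive 1; 21 GB remain.
Put 29 GB in drive 2; 3 GB remain.
Put 2 GB in drive 2; 1 GB remain.
Put 27 GB in drive 3; 5 GB remain.
Put 14 GB in drive 4; 18 GB remain.
Put 4 GB in drive 4; 14 GB remain.
Put 2 GB in drive 4; 12 GB remain.
Put 2 GB in drive 4; 10 GB remain.
Put 10 GB in drive 4; 0 GB remain.
Put 23 GB in drive 5; 9 GB remain.
Put 6 GB in drive 5; 3 GB remain.
Put 16 GB in drive 6; 16 GB remain.
Put 9 GB in drive 6; 7 GB remain.
Final drives: [11] [29,2] [27] [14,4,2,2,10] [23,6] [16,9].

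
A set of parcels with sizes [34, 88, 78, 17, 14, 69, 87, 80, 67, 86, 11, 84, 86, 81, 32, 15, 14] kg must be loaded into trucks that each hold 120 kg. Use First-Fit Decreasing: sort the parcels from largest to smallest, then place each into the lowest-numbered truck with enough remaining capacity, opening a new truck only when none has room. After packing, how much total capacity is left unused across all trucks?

257

Sorted descending: 88, 87, 86, 86, 84, 81, 80, 78, 69, 67, 34, 32, 17, 15, 14, 14, 11.
Put 88 kg in truck 1; 32 kg remain.
Put 87 kg in truck 2; 33 kg remain.
Put 86 kg in truck 3; 34 kg remain.
Put 86 kg in truck 4; 34 kg remain.
Put 84 kg in truck 5; 36 kg remain.
Put 81 kg in truck 6; 39 kg remain.
Put 80 kg in truck 7; 40 kg remain.
Put 78 kg in truck 8; 42 kg remain.
Put 69 kg in truck 9; 51 kg remain.
Put 67 kg in truck 10; 53 kg remain.
Put 34 kg in truck 3; 0 kg remain.
Put 32 kg in truck 1; 0 kg remain.
Put 17 kg in truck 2; 16 kg remain.
Put 15 kg in truck 2; 1 kg remain.
Put 14 kg in truck 4; 20 kg remain.
Put 14 kg in truck 4; 6 kg remain.
Put 11 kg in truck 5; 25 kg remain.
10 trucks × 120 kg = 1200 kg; used 943 kg; unused 257 kg.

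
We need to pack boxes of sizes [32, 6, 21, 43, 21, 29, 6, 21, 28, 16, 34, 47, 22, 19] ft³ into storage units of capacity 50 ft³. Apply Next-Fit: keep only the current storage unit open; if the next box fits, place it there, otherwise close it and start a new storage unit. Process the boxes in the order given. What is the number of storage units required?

9 storage units

Put 32 ft³ in storage unit 1; 18 ft³ remain.
Put 6 ft³ in storage unit 1; 12 ft³ remain.
Put 21 ft³ in storage unit 2; 29 ft³ remain.
Put 43 ft³ in storage unit 3; 7 ft³ remain.
Put 21 ft³ in storage unit 4; 29 ft³ remain.
Put 29 ft³ in storage unit 4; 0 ft³ remain.
Put 6 ft³ in storage unit 5; 44 ft³ remain.
Put 21 ft³ in storage unit 5; 23 ft³ remain.
Put 28 ft³ in storage unit 6; 22 ft³ remain.
Put 16 ft³ in storage unit 6; 6 ft³ remain.
Put 34 ft³ in storage unit 7; 16 ft³ remain.
Put 47 ft³ in storage unit 8; 3 ft³ remain.
Put 22 ft³ in storage unit 9; 28 ft³ remain.
Put 19 ft³ in storage unit 9; 9 ft³ remain.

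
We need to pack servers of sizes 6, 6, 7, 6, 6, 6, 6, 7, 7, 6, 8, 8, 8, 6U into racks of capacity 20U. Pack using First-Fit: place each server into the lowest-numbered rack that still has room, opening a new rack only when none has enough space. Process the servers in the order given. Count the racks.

5

rack 1: place 6U, 14U left
rack 1: place 6U, 8U left
rack 1: place 7U, 1U left
rack 2: place 6U, 14U left
rack 2: place 6U, 8U left
rack 2: place 6U, 2U left
rack 3: place 6U, 14U left
rack 3: place 7U, 7U left
rack 3: place 7U, 0U left
rack 4: place 6U, 14U left
rack 4: place 8U, 6U left
rack 5: place 8U, 12U left
rack 5: place 8U, 4U left
rack 4: place 6U, 0U left
Final racks: [6,6,7] [6,6,6] [6,7,7] [6,8,6] [8,8].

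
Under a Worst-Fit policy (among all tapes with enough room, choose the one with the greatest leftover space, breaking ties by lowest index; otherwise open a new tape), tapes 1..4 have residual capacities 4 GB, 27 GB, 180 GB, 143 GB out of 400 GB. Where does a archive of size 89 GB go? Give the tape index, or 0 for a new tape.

3

Tapes with room: tape 3 (180 GB), tape 4 (143 GB).
Most room is tape 3 with 180 GB free.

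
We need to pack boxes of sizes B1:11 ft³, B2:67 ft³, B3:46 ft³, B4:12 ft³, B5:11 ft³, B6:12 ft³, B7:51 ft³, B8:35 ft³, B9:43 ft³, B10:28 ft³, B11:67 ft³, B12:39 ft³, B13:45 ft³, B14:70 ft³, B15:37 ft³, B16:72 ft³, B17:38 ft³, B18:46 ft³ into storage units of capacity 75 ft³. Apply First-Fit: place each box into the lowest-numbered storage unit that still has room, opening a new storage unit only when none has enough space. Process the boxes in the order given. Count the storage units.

12 storage units

B1 (11 ft³) → storage unit 1 (remaining 64 ft³)
B2 (67 ft³) → storage unit 2 (remaining 8 ft³)
B3 (46 ft³) → storage unit 1 (remaining 18 ft³)
B4 (12 ft³) → storage unit 1 (remaining 6 ft³)
B5 (11 ft³) → storage unit 3 (remaining 64 ft³)
B6 (12 ft³) → storage unit 3 (remaining 52 ft³)
B7 (51 ft³) → storage unit 3 (remaining 1 ft³)
B8 (35 ft³) → storage unit 4 (remaining 40 ft³)
B9 (43 ft³) → storage unit 5 (remaining 32 ft³)
B10 (28 ft³) → storage unit 4 (remaining 12 ft³)
B11 (67 ft³) → storage unit 6 (remaining 8 ft³)
B12 (39 ft³) → storage unit 7 (remaining 36 ft³)
B13 (45 ft³) → storage unit 8 (remaining 30 ft³)
B14 (70 ft³) → storage unit 9 (remaining 5 ft³)
B15 (37 ft³) → storage unit 10 (remaining 38 ft³)
B16 (72 ft³) → storage unit 11 (remaining 3 ft³)
B17 (38 ft³) → storage unit 10 (remaining 0 ft³)
B18 (46 ft³) → storage unit 12 (remaining 29 ft³)
Final storage units: [11,46,12] [67] [11,12,51] [35,28] [43] [67] [39] [45] [70] [37,38] [72] [46].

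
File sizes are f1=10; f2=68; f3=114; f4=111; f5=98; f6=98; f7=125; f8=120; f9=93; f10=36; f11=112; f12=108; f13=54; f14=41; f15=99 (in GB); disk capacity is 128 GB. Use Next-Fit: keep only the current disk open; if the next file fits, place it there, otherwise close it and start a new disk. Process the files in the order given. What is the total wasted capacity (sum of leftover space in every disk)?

377

disk 1: place f1 (10 GB), 118 GB left
disk 1: place f2 (68 GB), 50 GB left
disk 2: place f3 (114 GB), 14 GB left
disk 3: place f4 (111 GB), 17 GB left
disk 4: place f5 (98 GB), 30 GB left
disk 5: place f6 (98 GB), 30 GB left
disk 6: place f7 (125 GB), 3 GB left
disk 7: place f8 (120 GB), 8 GB left
disk 8: place f9 (93 GB), 35 GB left
disk 9: place f10 (36 GB), 92 GB left
disk 10: place f11 (112 GB), 16 GB left
disk 11: place f12 (108 GB), 20 GB left
disk 12: place f13 (54 GB), 74 GB left
disk 12: place f14 (41 GB), 33 GB left
disk 13: place f15 (99 GB), 29 GB left
13 disks × 128 GB = 1664 GB; used 1287 GB; unused 377 GB.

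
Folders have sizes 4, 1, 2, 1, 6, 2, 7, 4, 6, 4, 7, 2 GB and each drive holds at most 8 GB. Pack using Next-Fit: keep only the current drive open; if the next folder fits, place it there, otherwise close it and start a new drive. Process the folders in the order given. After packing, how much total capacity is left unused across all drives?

18

Put 4 GB in drive 1; 4 GB remain.
Put 1 GB in drive 1; 3 GB remain.
Put 2 GB in drive 1; 1 GB remain.
Put 1 GB in drive 1; 0 GB remain.
Put 6 GB in drive 2; 2 GB remain.
Put 2 GB in drive 2; 0 GB remain.
Put 7 GB in drive 3; 1 GB remain.
Put 4 GB in drive 4; 4 GB remain.
Put 6 GB in drive 5; 2 GB remain.
Put 4 GB in drive 6; 4 GB remain.
Put 7 GB in drive 7; 1 GB remain.
Put 2 GB in drive 8; 6 GB remain.
8 drives × 8 GB = 64 GB; used 46 GB; unused 18 GB.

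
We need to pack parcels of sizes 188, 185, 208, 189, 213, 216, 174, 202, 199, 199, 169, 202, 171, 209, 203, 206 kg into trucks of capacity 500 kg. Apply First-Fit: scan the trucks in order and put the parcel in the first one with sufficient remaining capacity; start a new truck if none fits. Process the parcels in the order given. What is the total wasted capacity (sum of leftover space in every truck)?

867

188 kg → truck 1 (remaining 312 kg)
185 kg → truck 1 (remaining 127 kg)
208 kg → truck 2 (remaining 292 kg)
189 kg → truck 2 (remaining 103 kg)
213 kg → truck 3 (remaining 287 kg)
216 kg → truck 3 (remaining 71 kg)
174 kg → truck 4 (remaining 326 kg)
202 kg → truck 4 (remaining 124 kg)
199 kg → truck 5 (remaining 301 kg)
199 kg → truck 5 (remaining 102 kg)
169 kg → truck 6 (remaining 331 kg)
202 kg → truck 6 (remaining 129 kg)
171 kg → truck 7 (remaining 329 kg)
209 kg → truck 7 (remaining 120 kg)
203 kg → truck 8 (remaining 297 kg)
206 kg → truck 8 (remaining 91 kg)
8 trucks × 500 kg = 4000 kg; used 3133 kg; unused 867 kg.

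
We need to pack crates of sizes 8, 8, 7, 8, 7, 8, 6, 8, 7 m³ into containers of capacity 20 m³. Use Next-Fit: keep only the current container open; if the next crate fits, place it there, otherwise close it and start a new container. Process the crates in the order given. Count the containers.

5

8 m³ → container 1 (remaining 12 m³)
8 m³ → container 1 (remaining 4 m³)
7 m³ → container 2 (remaining 13 m³)
8 m³ → container 2 (remaining 5 m³)
7 m³ → container 3 (remaining 13 m³)
8 m³ → container 3 (remaining 5 m³)
6 m³ → container 4 (remaining 14 m³)
8 m³ → container 4 (remaining 6 m³)
7 m³ → container 5 (remaining 13 m³)
Final containers: [8,8] [7,8] [7,8] [6,8] [7].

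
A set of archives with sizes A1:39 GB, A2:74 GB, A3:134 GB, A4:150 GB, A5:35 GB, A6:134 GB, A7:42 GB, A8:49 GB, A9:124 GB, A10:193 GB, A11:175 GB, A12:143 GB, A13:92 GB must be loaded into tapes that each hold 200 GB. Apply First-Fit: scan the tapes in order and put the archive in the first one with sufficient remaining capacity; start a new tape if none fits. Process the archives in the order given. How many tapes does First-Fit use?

A1 (39 GB) → tape 1 (remaining 161 GB)
A2 (74 GB) → tape 1 (remaining 87 GB)
A3 (134 GB) → tape 2 (remaining 66 GB)
A4 (150 GB) → tape 3 (remaining 50 GB)
A5 (35 GB) → tape 1 (remaining 52 GB)
A6 (134 GB) → tape 4 (remaining 66 GB)
A7 (42 GB) → tape 1 (remaining 10 GB)
A8 (49 GB) → tape 2 (remaining 17 GB)
A9 (124 GB) → tape 5 (remaining 76 GB)
A10 (193 GB) → tape 6 (remaining 7 GB)
A11 (175 GB) → tape 7 (remaining 25 GB)
A12 (143 GB) → tape 8 (remaining 57 GB)
A13 (92 GB) → tape 9 (remaining 108 GB)

9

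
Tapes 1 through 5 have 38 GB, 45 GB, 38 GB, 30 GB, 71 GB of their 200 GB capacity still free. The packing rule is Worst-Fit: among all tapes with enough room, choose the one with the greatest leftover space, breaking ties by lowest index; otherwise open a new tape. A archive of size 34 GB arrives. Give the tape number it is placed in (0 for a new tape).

Tapes with room: tape 1 (38 GB), tape 2 (45 GB), tape 3 (38 GB), tape 5 (71 GB).
Most room is tape 5 with 71 GB free.

5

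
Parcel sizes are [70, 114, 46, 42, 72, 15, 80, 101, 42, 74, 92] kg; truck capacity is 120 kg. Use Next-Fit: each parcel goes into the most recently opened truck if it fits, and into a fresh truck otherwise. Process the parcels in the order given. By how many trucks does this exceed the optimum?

Next-Fit: [70] [114] [46,42] [72,15] [80] [101] [42,74] [92] → 8 trucks.
Total size 748 kg; any packing needs at least ⌈748/120⌉ = 7 trucks.
An optimal packing achieves that bound: [114] [101,15] [92] [80] [74,46] [72,42] [70,42] → 7 trucks.
Excess: 8 − 7 = 1.

1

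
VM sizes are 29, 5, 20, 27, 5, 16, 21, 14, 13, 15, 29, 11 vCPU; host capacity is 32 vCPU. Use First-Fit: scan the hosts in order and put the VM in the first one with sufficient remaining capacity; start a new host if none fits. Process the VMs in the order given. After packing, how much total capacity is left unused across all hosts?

19

host 1: place 29 vCPU, 3 vCPU left
host 2: place 5 vCPU, 27 vCPU left
host 2: place 20 vCPU, 7 vCPU left
host 3: place 27 vCPU, 5 vCPU left
host 2: place 5 vCPU, 2 vCPU left
host 4: place 16 vCPU, 16 vCPU left
host 5: place 21 vCPU, 11 vCPU left
host 4: place 14 vCPU, 2 vCPU left
host 6: place 13 vCPU, 19 vCPU left
host 6: place 15 vCPU, 4 vCPU left
host 7: place 29 vCPU, 3 vCPU left
host 5: place 11 vCPU, 0 vCPU left
7 hosts × 32 vCPU = 224 vCPU; used 205 vCPU; unused 19 vCPU.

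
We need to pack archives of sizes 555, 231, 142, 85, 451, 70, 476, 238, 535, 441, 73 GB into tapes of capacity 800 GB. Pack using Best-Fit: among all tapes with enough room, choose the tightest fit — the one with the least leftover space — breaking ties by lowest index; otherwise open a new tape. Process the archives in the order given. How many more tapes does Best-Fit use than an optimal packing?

Best-Fit: [555,231] [142,85,451,70] [476,238,73] [535] [441] → 5 tapes.
Total size 3297 GB; any packing needs at least ⌈3297/800⌉ = 5 tapes.
So 5 is already optimal.

0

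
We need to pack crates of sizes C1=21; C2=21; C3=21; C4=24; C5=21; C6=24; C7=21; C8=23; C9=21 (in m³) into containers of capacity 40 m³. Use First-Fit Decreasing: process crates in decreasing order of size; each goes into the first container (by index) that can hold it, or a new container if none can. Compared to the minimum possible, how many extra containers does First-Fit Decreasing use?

0

First-Fit Decreasing: [24] [24] [23] [21] [21] [21] [21] [21] [21] → 9 containers.
9 crates exceed 20 m³ (half the capacity), and no two of those can share a container, so at least 9 containers are needed.
So 9 is already optimal.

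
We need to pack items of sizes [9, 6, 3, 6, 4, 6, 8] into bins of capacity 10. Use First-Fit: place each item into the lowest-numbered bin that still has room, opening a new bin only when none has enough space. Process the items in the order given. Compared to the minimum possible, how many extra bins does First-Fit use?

0

First-Fit: [9] [6,3] [6,4] [6] [8] → 5 bins.
Total size 42; any packing needs at least ⌈42/10⌉ = 5 bins.
So 5 is already optimal.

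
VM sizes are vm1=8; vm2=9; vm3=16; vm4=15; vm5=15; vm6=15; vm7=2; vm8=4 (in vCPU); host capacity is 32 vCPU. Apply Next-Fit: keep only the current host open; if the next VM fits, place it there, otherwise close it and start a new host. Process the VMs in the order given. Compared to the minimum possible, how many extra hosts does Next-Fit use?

Next-Fit: [8,9] [16,15] [15,15,2] [4] → 4 hosts.
Total size 84 vCPU; any packing needs at least ⌈84/32⌉ = 3 hosts.
An optimal packing achieves that bound: [16,15] [15,15,2] [9,8,4] → 3 hosts.
Excess: 4 − 3 = 1.

1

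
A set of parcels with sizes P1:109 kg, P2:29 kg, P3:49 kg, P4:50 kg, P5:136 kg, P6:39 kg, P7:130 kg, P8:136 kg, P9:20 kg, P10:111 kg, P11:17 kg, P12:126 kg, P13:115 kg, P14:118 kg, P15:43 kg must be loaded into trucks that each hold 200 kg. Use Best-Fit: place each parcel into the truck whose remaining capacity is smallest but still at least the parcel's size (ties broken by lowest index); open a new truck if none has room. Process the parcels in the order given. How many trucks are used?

8 trucks

truck 1: place P1 (109 kg), 91 kg left
truck 1: place P2 (29 kg), 62 kg left
truck 1: place P3 (49 kg), 13 kg left
truck 2: place P4 (50 kg), 150 kg left
truck 2: place P5 (136 kg), 14 kg left
truck 3: place P6 (39 kg), 161 kg left
truck 3: place P7 (130 kg), 31 kg left
truck 4: place P8 (136 kg), 64 kg left
truck 3: place P9 (20 kg), 11 kg left
truck 5: place P10 (111 kg), 89 kg left
truck 4: place P11 (17 kg), 47 kg left
truck 6: place P12 (126 kg), 74 kg left
truck 7: place P13 (115 kg), 85 kg left
truck 8: place P14 (118 kg), 82 kg left
truck 4: place P15 (43 kg), 4 kg left
Final trucks: [109,29,49] [50,136] [39,130,20] [136,17,43] [111] [126] [115] [118].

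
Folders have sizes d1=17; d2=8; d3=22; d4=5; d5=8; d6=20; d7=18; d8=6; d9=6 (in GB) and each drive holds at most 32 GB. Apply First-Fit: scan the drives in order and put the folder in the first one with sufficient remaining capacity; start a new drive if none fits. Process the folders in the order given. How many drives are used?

d1 (17 GB) → drive 1 (remaining 15 GB)
d2 (8 GB) → drive 1 (remaining 7 GB)
d3 (22 GB) → drive 2 (remaining 10 GB)
d4 (5 GB) → drive 1 (remaining 2 GB)
d5 (8 GB) → drive 2 (remaining 2 GB)
d6 (20 GB) → drive 3 (remaining 12 GB)
d7 (18 GB) → drive 4 (remaining 14 GB)
d8 (6 GB) → drive 3 (remaining 6 GB)
d9 (6 GB) → drive 3 (remaining 0 GB)
Final drives: [17,8,5] [22,8] [20,6,6] [18].

4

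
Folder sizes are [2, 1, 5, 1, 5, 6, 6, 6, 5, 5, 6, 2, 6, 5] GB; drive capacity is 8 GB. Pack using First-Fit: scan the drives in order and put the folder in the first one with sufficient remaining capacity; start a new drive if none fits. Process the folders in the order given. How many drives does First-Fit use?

10

drive 1: place 2 GB, 6 GB left
drive 1: place 1 GB, 5 GB left
drive 1: place 5 GB, 0 GB left
drive 2: place 1 GB, 7 GB left
drive 2: place 5 GB, 2 GB left
drive 3: place 6 GB, 2 GB left
drive 4: place 6 GB, 2 GB left
drive 5: place 6 GB, 2 GB left
drive 6: place 5 GB, 3 GB left
drive 7: place 5 GB, 3 GB left
drive 8: place 6 GB, 2 GB left
drive 2: place 2 GB, 0 GB left
drive 9: place 6 GB, 2 GB left
drive 10: place 5 GB, 3 GB left
Final drives: [2,1,5] [1,5,2] [6] [6] [6] [5] [5] [6] [6] [5].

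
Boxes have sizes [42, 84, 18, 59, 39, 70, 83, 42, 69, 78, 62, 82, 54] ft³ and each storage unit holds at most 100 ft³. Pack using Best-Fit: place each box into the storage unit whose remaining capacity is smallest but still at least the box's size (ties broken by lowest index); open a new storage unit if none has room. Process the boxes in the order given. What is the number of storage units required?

42 ft³ → storage unit 1 (remaining 58 ft³)
84 ft³ → storage unit 2 (remaining 16 ft³)
18 ft³ → storage unit 1 (remaining 40 ft³)
59 ft³ → storage unit 3 (remaining 41 ft³)
39 ft³ → storage unit 1 (remaining 1 ft³)
70 ft³ → storage unit 4 (remaining 30 ft³)
83 ft³ → storage unit 5 (remaining 17 ft³)
42 ft³ → storage unit 6 (remaining 58 ft³)
69 ft³ → storage unit 7 (remaining 31 ft³)
78 ft³ → storage unit 8 (remaining 22 ft³)
62 ft³ → storage unit 9 (remaining 38 ft³)
82 ft³ → storage unit 10 (remaining 18 ft³)
54 ft³ → storage unit 6 (remaining 4 ft³)

10 storage units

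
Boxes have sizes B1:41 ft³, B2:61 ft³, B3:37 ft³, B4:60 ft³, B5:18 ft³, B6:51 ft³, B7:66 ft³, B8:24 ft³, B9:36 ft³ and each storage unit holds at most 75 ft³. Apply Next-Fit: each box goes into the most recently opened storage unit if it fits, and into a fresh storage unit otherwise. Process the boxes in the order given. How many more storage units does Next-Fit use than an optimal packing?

Next-Fit: [41] [61] [37] [60] [18,51] [66] [24,36] → 7 storage units.
Total size 394 ft³; any packing needs at least ⌈394/75⌉ = 6 storage units.
An optimal packing achieves that bound: [66] [61] [60] [51,24] [41,18] [37,36] → 6 storage units.
Excess: 7 − 6 = 1.

1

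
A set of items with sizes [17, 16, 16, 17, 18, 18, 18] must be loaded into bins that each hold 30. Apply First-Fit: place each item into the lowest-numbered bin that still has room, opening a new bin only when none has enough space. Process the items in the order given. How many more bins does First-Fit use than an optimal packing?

0

First-Fit: [17] [16] [16] [17] [18] [18] [18] → 7 bins.
7 items exceed 15 (half the capacity), and no two of those can share a bin, so at least 7 bins are needed.
So 7 is already optimal.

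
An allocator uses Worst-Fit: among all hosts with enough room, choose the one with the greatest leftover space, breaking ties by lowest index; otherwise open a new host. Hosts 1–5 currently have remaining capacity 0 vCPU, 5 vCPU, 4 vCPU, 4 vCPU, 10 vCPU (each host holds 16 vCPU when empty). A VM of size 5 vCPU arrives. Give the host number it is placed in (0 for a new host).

Hosts with room: host 2 (5 vCPU), host 5 (10 vCPU).
Most room is host 5 with 10 vCPU free.

5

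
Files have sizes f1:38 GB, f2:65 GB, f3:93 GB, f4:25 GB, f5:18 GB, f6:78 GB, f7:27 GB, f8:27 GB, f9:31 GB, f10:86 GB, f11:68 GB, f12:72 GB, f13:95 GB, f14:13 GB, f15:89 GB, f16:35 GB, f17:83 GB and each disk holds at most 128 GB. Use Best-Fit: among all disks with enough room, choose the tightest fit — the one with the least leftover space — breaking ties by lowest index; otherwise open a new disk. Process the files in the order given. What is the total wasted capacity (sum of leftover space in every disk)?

f1 (38 GB) → disk 1 (remaining 90 GB)
f2 (65 GB) → disk 1 (remaining 25 GB)
f3 (93 GB) → disk 2 (remaining 35 GB)
f4 (25 GB) → disk 1 (remaining 0 GB)
f5 (18 GB) → disk 2 (remaining 17 GB)
f6 (78 GB) → disk 3 (remaining 50 GB)
f7 (27 GB) → disk 3 (remaining 23 GB)
f8 (27 GB) → disk 4 (remaining 101 GB)
f9 (31 GB) → disk 4 (remaining 70 GB)
f10 (86 GB) → disk 5 (remaining 42 GB)
f11 (68 GB) → disk 4 (remaining 2 GB)
f12 (72 GB) → disk 6 (remaining 56 GB)
f13 (95 GB) → disk 7 (remaining 33 GB)
f14 (13 GB) → disk 2 (remaining 4 GB)
f15 (89 GB) → disk 8 (remaining 39 GB)
f16 (35 GB) → disk 8 (remaining 4 GB)
f17 (83 GB) → disk 9 (remaining 45 GB)
9 disks × 128 GB = 1152 GB; used 943 GB; unused 209 GB.

209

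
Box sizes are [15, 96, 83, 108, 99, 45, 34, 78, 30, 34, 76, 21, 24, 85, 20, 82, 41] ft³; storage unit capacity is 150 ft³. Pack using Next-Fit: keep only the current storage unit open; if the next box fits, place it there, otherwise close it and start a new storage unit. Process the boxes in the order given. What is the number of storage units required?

8

15 ft³ → storage unit 1 (remaining 135 ft³)
96 ft³ → storage unit 1 (remaining 39 ft³)
83 ft³ → storage unit 2 (remaining 67 ft³)
108 ft³ → storage unit 3 (remaining 42 ft³)
99 ft³ → storage unit 4 (remaining 51 ft³)
45 ft³ → storage unit 4 (remaining 6 ft³)
34 ft³ → storage unit 5 (remaining 116 ft³)
78 ft³ → storage unit 5 (remaining 38 ft³)
30 ft³ → storage unit 5 (remaining 8 ft³)
34 ft³ → storage unit 6 (remaining 116 ft³)
76 ft³ → storage unit 6 (remaining 40 ft³)
21 ft³ → storage unit 6 (remaining 19 ft³)
24 ft³ → storage unit 7 (remaining 126 ft³)
85 ft³ → storage unit 7 (remaining 41 ft³)
20 ft³ → storage unit 7 (remaining 21 ft³)
82 ft³ → storage unit 8 (remaining 68 ft³)
41 ft³ → storage unit 8 (remaining 27 ft³)
Final storage units: [15,96] [83] [108] [99,45] [34,78,30] [34,76,21] [24,85,20] [82,41].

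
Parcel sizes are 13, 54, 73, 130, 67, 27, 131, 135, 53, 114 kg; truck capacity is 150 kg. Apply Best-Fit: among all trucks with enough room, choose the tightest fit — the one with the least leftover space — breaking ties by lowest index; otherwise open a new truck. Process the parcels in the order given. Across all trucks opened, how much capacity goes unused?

103

Put 13 kg in truck 1; 137 kg remain.
Put 54 kg in truck 1; 83 kg remain.
Put 73 kg in truck 1; 10 kg remain.
Put 130 kg in truck 2; 20 kg remain.
Put 67 kg in truck 3; 83 kg remain.
Put 27 kg in truck 3; 56 kg remain.
Put 131 kg in truck 4; 19 kg remain.
Put 135 kg in truck 5; 15 kg remain.
Put 53 kg in truck 3; 3 kg remain.
Put 114 kg in truck 6; 36 kg remain.
6 trucks × 150 kg = 900 kg; used 797 kg; unused 103 kg.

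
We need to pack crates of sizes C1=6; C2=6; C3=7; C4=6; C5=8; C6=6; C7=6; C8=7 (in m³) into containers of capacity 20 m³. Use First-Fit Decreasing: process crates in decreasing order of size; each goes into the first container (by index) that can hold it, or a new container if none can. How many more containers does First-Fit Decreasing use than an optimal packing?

First-Fit Decreasing: [8,7] [7,6,6] [6,6,6] → 3 containers.
Total size 52 m³; any packing needs at least ⌈52/20⌉ = 3 containers.
So 3 is already optimal.

0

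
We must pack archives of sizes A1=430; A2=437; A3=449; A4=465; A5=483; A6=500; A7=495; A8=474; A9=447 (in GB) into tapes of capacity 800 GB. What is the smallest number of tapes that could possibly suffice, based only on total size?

Total size = 430 + 437 + 449 + 465 + 483 + 500 + 495 + 474 + 447 = 4180 GB.
⌈4180 / 800⌉ = 6.

6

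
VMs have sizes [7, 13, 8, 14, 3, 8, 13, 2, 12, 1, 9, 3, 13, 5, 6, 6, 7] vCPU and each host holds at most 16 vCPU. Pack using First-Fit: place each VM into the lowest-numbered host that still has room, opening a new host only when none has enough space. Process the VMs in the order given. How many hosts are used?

Put 7 vCPU in host 1; 9 vCPU remain.
Put 13 vCPU in host 2; 3 vCPU remain.
Put 8 vCPU in host 1; 1 vCPU remain.
Put 14 vCPU in host 3; 2 vCPU remain.
Put 3 vCPU in host 2; 0 vCPU remain.
Put 8 vCPU in host 4; 8 vCPU remain.
Put 13 vCPU in host 5; 3 vCPU remain.
Put 2 vCPU in host 3; 0 vCPU remain.
Put 12 vCPU in host 6; 4 vCPU remain.
Put 1 vCPU in host 1; 0 vCPU remain.
Put 9 vCPU in host 7; 7 vCPU remain.
Put 3 vCPU in host 4; 5 vCPU remain.
Put 13 vCPU in host 8; 3 vCPU remain.
Put 5 vCPU in host 4; 0 vCPU remain.
Put 6 vCPU in host 7; 1 vCPU remain.
Put 6 vCPU in host 9; 10 vCPU remain.
Put 7 vCPU in host 9; 3 vCPU remain.

9 hosts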